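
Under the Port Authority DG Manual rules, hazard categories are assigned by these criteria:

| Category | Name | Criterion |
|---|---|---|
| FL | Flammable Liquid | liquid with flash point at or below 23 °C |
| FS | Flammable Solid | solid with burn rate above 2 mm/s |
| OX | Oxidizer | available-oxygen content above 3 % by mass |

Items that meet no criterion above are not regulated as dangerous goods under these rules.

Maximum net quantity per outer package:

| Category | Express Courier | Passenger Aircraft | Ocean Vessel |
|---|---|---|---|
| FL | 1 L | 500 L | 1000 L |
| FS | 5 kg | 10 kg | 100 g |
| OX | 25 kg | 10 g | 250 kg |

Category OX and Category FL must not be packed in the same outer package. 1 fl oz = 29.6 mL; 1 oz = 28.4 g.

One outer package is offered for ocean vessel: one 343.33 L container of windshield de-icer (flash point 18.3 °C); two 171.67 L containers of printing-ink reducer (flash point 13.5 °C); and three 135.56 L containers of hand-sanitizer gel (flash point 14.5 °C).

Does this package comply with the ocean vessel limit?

Windshield de-icer: flash point 18.3 °C ≤ 23 °C → Category FL (Flammable Liquid).
Printing-ink reducer: flash point 13.5 °C ≤ 23 °C → Category FL (Flammable Liquid).
Flash point 14.5 °C meets the Category FL criterion (Flammable Liquid), so the hand-sanitizer gel is Category FL.
Category FL net quantity: 343.33 L + (two 171.67 L containers = 343.34 L) + (three 135.56 L containers = 406.68 L) = 1093.35 L.
That exceeds the Category FL ocean vessel limit of 1000 L.

No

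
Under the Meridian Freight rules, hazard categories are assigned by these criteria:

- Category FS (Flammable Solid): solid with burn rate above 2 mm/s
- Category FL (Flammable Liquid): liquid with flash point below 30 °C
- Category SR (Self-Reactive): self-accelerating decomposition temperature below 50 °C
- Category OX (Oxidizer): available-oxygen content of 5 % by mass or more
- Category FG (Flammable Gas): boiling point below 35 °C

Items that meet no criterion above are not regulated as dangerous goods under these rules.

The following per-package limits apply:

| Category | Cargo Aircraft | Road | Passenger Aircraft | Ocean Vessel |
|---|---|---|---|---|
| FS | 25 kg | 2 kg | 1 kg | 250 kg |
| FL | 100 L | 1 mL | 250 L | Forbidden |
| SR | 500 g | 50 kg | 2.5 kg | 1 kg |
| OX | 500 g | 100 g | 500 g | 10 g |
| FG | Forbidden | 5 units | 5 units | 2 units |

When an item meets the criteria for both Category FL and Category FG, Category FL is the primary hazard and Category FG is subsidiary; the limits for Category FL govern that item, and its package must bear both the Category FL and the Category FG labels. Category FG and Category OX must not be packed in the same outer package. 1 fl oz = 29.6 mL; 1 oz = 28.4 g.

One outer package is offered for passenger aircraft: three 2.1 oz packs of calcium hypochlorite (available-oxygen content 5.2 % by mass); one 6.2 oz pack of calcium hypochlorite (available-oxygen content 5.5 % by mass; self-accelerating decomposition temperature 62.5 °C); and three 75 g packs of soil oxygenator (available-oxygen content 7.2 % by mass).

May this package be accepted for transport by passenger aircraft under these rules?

With available-oxygen content 5.2 % by mass (≥ 5 % by mass), the calcium hypochlorite falls in Category OX.
Available-oxygen content 5.5 % by mass meets the Category OX criterion (Oxidizer), so the calcium hypochlorite is Category OX.
Available-oxygen content 7.2 % by mass meets the Category OX criterion (Oxidizer), so the soil oxygenator is Category OX.
Category OX net quantity: (three 2.1 oz packs = 178.92 g) + (one 6.2 oz pack = 176.08 g) + (three 75 g packs = 225 g) = 580 g.
That exceeds the Category OX passenger aircraft limit of 500 g.

No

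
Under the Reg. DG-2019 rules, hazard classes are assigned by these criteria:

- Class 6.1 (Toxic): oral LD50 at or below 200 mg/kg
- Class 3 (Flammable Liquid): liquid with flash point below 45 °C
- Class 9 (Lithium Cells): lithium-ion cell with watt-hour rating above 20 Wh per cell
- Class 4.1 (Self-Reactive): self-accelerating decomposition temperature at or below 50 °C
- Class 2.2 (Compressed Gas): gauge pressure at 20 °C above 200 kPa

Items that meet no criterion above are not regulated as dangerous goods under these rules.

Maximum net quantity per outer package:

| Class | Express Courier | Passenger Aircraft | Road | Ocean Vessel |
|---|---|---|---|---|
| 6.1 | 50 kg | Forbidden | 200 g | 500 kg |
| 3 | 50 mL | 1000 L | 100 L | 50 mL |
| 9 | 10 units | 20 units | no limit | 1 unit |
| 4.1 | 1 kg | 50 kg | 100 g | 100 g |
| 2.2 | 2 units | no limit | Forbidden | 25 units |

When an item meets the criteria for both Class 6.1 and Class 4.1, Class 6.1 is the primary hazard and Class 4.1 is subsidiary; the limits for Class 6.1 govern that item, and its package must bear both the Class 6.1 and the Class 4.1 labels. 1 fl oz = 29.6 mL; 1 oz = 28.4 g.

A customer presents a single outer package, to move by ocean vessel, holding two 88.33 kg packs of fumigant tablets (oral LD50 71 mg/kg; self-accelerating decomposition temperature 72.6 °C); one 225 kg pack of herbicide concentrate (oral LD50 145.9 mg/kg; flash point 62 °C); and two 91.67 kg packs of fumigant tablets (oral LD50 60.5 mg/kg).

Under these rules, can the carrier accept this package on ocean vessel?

Oral LD50 71 mg/kg meets the Class 6.1 criterion (Toxic), so the fumigant tablets are Class 6.1.
With oral LD50 145.9 mg/kg (≤ 200 mg/kg), the herbicide concentrate falls in Class 6.1.
The fumigant tablets have oral LD50 60.5 mg/kg, which is ≤ 200 mg/kg, so they are Class 6.1 (Toxic).
Class 6.1 net quantity: (two 88.33 kg packs = 176.66 kg) + 225 kg + (two 91.67 kg packs = 183.34 kg) = 585 kg.
585 kg > 500 kg (ocean vessel limit, Class 6.1) — over the limit.

No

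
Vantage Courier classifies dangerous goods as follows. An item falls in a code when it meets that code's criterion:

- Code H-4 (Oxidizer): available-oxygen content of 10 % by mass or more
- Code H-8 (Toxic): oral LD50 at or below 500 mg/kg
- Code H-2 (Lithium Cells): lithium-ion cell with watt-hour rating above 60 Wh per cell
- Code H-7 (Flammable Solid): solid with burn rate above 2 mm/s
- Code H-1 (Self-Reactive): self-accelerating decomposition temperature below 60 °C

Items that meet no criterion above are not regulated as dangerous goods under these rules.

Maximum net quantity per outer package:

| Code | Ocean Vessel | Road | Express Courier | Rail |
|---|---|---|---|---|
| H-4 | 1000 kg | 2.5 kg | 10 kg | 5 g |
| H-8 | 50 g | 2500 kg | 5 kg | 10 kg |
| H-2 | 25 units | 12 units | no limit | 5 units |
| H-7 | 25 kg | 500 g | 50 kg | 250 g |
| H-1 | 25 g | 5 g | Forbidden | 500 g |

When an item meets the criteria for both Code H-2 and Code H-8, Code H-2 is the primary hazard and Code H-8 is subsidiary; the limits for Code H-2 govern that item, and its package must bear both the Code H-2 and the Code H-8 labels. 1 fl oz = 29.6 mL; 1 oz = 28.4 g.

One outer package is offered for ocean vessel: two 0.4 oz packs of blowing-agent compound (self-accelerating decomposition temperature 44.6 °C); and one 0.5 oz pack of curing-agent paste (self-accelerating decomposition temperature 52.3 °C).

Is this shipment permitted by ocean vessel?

No

The blowing-agent compound has self-accelerating decomposition temperature 44.6 °C, which is < 60 °C, so it is Code H-1 (Self-Reactive).
Curing-agent paste: self-accelerating decomposition temperature 52.3 °C < 60 °C → Code H-1 (Self-Reactive).
Code H-1 net quantity: (two 0.4 oz packs = 22.72 g) + (one 0.5 oz pack = 14.2 g) = 36.92 g.
36.92 g exceeds the ocean vessel limit of 25 g for Code H-1.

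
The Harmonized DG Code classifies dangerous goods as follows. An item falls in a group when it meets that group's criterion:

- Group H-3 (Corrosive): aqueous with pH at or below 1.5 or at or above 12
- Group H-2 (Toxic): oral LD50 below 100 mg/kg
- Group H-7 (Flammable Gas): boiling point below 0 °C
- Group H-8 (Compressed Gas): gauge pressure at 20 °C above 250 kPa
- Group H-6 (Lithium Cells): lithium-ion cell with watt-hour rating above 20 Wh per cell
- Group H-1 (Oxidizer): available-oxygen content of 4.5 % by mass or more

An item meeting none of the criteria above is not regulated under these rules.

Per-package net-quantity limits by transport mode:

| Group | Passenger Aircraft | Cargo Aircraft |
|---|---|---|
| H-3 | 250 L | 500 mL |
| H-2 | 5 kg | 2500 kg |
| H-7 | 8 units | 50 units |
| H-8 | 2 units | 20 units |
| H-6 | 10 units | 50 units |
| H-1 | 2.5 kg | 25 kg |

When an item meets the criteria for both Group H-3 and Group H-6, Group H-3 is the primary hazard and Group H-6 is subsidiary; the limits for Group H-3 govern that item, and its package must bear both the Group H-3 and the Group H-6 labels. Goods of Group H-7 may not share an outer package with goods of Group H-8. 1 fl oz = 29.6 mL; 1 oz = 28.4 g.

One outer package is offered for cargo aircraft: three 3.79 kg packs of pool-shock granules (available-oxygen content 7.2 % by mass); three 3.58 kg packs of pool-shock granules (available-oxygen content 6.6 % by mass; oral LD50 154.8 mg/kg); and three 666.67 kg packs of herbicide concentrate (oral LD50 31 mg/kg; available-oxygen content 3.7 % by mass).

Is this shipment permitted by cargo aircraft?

The pool-shock granules have available-oxygen content 7.2 % by mass, which is ≥ 4.5 % by mass, so they are Group H-1 (Oxidizer).
Pool-shock granules: available-oxygen content 6.6 % by mass ≥ 4.5 % by mass → Group H-1 (Oxidizer).
Oral LD50 31 mg/kg meets the Group H-2 criterion (Toxic), so the herbicide concentrate is Group H-2.
Group H-1 net quantity: (three 3.79 kg packs = 11.37 kg) + (three 3.58 kg packs = 10.74 kg) = 22.11 kg.
That is within the Group H-1 cargo aircraft limit of 25 kg.
Group H-2 quantity: three 666.67 kg packs = 2000.01 kg.
2000.01 kg is within the cargo aircraft limit of 2500 kg for Group H-2.
The segregation rule (Group H-7 with Group H-8) does not apply to Group H-1 with Group H-2.
Every hazard group is within its cargo aircraft limit and no segregation rule is violated.

Yes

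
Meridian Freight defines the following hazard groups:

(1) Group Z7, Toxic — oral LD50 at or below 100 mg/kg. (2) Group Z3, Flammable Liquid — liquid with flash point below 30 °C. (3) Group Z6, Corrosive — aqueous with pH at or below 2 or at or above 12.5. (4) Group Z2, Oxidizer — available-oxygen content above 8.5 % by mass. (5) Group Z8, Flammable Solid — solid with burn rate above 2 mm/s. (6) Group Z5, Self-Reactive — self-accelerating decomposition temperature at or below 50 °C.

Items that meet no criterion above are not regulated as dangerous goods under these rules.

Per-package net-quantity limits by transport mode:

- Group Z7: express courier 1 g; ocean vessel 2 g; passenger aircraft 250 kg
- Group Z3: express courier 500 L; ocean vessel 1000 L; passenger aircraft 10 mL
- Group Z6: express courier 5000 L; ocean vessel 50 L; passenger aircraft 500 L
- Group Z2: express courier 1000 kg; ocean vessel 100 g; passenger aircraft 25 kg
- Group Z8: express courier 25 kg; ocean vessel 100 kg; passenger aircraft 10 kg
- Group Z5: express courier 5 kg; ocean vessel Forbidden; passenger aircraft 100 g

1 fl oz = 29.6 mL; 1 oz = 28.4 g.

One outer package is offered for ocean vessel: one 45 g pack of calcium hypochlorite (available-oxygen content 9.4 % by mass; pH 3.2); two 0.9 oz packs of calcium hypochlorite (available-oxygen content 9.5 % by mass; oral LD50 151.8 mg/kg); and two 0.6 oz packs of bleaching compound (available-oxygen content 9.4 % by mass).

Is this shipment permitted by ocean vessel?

Available-oxygen content 9.4 % by mass meets the Group Z2 criterion (Oxidizer), so the calcium hypochlorite is Group Z2.
Available-oxygen content 9.5 % by mass meets the Group Z2 criterion (Oxidizer), so the calcium hypochlorite is Group Z2.
With available-oxygen content 9.4 % by mass (> 8.5 % by mass), the bleaching compound falls in Group Z2.
Group Z2 net quantity: 45 g + (two 0.9 oz packs = 51.12 g) + (two 0.6 oz packs = 34.08 g) = 130.2 g.
That exceeds the Group Z2 ocean vessel limit of 100 g.

No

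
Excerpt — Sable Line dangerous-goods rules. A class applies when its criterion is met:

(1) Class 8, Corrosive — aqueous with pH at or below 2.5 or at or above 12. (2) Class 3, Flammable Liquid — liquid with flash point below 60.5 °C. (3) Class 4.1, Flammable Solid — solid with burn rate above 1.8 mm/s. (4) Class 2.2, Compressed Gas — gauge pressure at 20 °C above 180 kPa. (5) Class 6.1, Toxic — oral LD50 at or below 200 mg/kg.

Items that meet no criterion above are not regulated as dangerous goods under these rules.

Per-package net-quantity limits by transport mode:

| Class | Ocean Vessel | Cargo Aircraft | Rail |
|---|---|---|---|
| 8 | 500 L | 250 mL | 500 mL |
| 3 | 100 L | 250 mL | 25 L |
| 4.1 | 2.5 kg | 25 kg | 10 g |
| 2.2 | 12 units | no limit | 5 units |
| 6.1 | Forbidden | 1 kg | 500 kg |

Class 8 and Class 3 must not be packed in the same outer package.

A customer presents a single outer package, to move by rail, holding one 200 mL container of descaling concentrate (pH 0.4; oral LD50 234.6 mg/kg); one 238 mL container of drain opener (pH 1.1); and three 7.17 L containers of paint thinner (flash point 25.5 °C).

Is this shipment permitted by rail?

pH 0.4 meets the Class 8 criterion (Corrosive), so the descaling concentrate is Class 8.
Drain opener: pH 1.1 ≤ 2.5 → Class 8 (Corrosive).
Paint thinner: flash point 25.5 °C < 60.5 °C → Class 3 (Flammable Liquid).
Class 8 net quantity: 200 mL + 238 mL = 438 mL.
That is within the Class 8 rail limit of 500 mL.
Class 3 quantity: three 7.17 L containers = 21.51 L.
That is within the Class 3 rail limit of 25 L.
Class 8 and Class 3 may not share an outer package.

No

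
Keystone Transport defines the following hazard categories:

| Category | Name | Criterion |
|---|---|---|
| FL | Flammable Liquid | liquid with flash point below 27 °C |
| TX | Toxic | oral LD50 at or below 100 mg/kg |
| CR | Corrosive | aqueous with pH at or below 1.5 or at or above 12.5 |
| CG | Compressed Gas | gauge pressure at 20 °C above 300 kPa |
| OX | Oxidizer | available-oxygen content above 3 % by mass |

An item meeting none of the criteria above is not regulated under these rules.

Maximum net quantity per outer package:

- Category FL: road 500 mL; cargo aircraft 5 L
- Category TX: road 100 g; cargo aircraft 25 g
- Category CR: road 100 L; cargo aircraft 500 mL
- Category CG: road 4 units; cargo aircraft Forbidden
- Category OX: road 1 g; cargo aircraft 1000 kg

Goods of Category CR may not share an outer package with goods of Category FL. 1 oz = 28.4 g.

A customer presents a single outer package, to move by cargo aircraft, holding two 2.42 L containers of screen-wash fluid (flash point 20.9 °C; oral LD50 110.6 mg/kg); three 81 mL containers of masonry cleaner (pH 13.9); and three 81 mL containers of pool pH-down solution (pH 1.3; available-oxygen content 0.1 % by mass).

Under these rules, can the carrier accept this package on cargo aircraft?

Flash point 20.9 °C meets the Category FL criterion (Flammable Liquid), so the screen-wash fluid is Category FL.
The masonry cleaner has pH 13.9, which is ≥ 12.5, so it is Category CR (Corrosive).
The pool pH-down solution has pH 1.3, which is ≤ 1.5, so it is Category CR (Corrosive).
Total Category CR: (three 81 mL containers = 243 mL) + (three 81 mL containers = 243 mL) = 486 mL.
That is within the Category CR cargo aircraft limit of 500 mL.
Category FL quantity: two 2.42 L containers = 4.84 L.
4.84 L ≤ 5 L (cargo aircraft limit, Category FL) — within limit.
Category CR and Category FL may not share an outer package.

No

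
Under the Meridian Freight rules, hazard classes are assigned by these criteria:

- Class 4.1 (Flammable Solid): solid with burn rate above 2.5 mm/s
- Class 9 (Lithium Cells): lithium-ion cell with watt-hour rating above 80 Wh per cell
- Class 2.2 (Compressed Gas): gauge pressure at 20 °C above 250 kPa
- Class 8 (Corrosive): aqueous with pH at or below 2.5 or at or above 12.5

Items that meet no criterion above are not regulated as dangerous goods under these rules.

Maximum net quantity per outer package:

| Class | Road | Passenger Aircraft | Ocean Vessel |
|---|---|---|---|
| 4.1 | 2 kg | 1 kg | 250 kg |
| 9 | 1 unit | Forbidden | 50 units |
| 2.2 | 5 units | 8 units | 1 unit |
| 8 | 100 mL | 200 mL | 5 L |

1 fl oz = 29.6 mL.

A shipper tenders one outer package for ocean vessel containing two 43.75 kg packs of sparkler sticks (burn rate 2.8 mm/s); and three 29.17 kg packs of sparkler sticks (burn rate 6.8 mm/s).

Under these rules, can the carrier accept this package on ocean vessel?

Sparkler sticks: burn rate 2.8 mm/s > 2.5 mm/s → Class 4.1 (Flammable Solid).
Burn rate 6.8 mm/s meets the Class 4.1 criterion (Flammable Solid), so the sparkler sticks are Class 4.1.
Class 4.1 net quantity: (two 43.75 kg packs = 87.5 kg) + (three 29.17 kg packs = 87.51 kg) = 175.01 kg.
175.01 kg ≤ 250 kg (ocean vessel limit, Class 4.1) — within limit.

Yes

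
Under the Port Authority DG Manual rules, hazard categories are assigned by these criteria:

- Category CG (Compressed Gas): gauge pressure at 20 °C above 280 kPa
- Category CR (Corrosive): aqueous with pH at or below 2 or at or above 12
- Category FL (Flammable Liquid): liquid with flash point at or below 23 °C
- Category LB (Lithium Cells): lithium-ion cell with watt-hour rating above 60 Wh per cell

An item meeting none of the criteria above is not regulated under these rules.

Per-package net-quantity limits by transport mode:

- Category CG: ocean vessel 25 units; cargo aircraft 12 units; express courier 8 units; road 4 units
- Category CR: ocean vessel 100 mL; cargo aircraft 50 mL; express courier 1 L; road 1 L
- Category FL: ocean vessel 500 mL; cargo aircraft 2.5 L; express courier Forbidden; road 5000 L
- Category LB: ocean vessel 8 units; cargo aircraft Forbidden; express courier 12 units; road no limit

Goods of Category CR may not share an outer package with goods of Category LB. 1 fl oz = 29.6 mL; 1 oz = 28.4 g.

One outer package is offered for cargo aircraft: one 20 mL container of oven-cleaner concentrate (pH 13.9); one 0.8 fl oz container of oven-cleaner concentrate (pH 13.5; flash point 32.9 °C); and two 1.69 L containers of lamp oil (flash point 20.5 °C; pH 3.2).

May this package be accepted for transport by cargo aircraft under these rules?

Oven-cleaner concentrate: pH 13.9 ≥ 12 → Category CR (Corrosive).
Oven-cleaner concentrate: pH 13.5 ≥ 12 → Category CR (Corrosive).
The lamp oil has flash point 20.5 °C, which is ≤ 23 °C, so it is Category FL (Flammable Liquid).
Total Category CR: 20 mL + (one 0.8 fl oz container = 23.68 mL) = 43.68 mL.
43.68 mL is within the cargo aircraft limit of 50 mL for Category CR.
Category FL quantity: two 1.69 L containers = 3.38 L.
That exceeds the Category FL cargo aircraft limit of 2.5 L.
The segregation rule (Category CR with Category LB) does not apply to Category CR with Category FL.

No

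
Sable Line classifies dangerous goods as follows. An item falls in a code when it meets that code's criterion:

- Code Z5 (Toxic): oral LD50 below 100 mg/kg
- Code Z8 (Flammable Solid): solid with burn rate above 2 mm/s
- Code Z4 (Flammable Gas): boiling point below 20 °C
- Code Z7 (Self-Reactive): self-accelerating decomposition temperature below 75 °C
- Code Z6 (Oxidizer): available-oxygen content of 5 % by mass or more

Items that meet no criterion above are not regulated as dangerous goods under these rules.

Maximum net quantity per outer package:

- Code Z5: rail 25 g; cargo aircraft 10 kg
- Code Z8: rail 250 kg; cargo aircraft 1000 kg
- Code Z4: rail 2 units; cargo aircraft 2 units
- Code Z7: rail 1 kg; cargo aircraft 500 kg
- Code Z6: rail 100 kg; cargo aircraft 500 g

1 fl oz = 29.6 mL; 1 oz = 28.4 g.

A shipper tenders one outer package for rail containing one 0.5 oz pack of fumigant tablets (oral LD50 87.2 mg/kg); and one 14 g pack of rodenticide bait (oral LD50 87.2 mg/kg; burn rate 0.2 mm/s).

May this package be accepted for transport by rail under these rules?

With oral LD50 87.2 mg/kg (< 100 mg/kg), the fumigant tablets fall in Code Z5.
The rodenticide bait has oral LD50 87.2 mg/kg, which is < 100 mg/kg, so it is Code Z5 (Toxic).
Total Code Z5: (one 0.5 oz pack = 14.2 g) + 14 g = 28.2 g.
28.2 g exceeds the rail limit of 25 g for Code Z5.

No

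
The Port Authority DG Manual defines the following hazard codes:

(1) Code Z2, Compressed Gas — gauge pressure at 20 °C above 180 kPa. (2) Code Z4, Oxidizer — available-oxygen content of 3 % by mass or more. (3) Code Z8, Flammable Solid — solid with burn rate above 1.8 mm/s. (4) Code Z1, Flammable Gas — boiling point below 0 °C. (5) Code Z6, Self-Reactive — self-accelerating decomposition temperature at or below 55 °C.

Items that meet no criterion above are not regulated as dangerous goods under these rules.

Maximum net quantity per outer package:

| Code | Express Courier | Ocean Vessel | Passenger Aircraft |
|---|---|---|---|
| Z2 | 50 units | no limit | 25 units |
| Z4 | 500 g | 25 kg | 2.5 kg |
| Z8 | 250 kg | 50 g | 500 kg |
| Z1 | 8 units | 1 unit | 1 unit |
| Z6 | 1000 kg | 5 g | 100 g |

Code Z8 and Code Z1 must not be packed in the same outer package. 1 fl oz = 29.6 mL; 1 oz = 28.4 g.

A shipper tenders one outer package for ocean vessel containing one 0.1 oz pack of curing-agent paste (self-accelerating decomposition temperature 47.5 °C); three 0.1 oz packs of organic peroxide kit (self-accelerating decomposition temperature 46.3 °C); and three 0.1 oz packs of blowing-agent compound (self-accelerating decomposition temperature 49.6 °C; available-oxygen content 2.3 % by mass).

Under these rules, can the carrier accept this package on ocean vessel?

No

Curing-agent paste: self-accelerating decomposition temperature 47.5 °C ≤ 55 °C → Code Z6 (Self-Reactive).
Organic peroxide kit: self-accelerating decomposition temperature 46.3 °C ≤ 55 °C → Code Z6 (Self-Reactive).
Self-accelerating decomposition temperature 49.6 °C meets the Code Z6 criterion (Self-Reactive), so the blowing-agent compound is Code Z6.
Code Z6 net quantity: (one 0.1 oz pack = 2.84 g) + (three 0.1 oz packs = 8.52 g) + (three 0.1 oz packs = 8.52 g) = 19.88 g.
19.88 g > 5 g (ocean vessel limit, Code Z6) — over the limit.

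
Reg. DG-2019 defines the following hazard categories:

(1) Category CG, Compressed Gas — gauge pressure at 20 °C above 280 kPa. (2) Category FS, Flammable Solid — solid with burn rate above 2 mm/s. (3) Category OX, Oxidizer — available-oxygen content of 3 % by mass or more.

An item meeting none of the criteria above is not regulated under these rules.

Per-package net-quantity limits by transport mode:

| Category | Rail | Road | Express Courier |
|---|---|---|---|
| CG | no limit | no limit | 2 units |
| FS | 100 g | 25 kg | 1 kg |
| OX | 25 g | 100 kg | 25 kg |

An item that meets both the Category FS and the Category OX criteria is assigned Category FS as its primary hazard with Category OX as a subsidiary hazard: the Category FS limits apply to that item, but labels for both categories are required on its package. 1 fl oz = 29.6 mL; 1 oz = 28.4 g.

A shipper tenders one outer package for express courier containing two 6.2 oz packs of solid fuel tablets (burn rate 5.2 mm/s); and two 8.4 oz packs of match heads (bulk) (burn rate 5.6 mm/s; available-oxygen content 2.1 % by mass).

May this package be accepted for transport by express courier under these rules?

Yes

With burn rate 5.2 mm/s (> 2 mm/s), the solid fuel tablets fall in Category FS.
Burn rate 5.6 mm/s meets the Category FS criterion (Flammable Solid), so the match heads (bulk) are Category FS.
Total Category FS: (two 6.2 oz packs = 352.16 g) + (two 8.4 oz packs = 477.12 g) = 829.28 g.
829.28 g is within the express courier limit of 1 kg for Category FS.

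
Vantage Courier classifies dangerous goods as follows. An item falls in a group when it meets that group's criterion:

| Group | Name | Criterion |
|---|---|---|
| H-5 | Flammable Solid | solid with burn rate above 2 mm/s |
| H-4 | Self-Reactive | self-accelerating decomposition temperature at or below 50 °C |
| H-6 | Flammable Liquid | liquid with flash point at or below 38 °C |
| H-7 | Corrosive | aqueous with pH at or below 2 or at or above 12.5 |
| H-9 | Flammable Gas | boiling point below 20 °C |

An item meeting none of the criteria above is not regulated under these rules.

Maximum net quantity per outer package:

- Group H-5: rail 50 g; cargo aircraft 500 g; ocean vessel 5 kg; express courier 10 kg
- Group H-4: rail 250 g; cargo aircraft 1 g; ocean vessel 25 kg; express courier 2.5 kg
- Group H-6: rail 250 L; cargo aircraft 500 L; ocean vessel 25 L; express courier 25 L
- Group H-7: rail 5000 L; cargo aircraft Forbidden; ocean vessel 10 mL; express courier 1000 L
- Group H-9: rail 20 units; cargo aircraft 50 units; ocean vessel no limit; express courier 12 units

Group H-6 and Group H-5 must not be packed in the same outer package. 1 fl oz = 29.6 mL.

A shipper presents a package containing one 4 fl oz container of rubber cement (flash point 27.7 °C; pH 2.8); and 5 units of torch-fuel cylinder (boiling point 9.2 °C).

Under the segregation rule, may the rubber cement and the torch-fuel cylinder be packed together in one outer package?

Yes

With flash point 27.7 °C (≤ 38 °C), the rubber cement falls in Group H-6.
With boiling point 9.2 °C (< 20 °C), the torch-fuel cylinder falls in Group H-9.
No segregation rule bars Group H-6 with Group H-9.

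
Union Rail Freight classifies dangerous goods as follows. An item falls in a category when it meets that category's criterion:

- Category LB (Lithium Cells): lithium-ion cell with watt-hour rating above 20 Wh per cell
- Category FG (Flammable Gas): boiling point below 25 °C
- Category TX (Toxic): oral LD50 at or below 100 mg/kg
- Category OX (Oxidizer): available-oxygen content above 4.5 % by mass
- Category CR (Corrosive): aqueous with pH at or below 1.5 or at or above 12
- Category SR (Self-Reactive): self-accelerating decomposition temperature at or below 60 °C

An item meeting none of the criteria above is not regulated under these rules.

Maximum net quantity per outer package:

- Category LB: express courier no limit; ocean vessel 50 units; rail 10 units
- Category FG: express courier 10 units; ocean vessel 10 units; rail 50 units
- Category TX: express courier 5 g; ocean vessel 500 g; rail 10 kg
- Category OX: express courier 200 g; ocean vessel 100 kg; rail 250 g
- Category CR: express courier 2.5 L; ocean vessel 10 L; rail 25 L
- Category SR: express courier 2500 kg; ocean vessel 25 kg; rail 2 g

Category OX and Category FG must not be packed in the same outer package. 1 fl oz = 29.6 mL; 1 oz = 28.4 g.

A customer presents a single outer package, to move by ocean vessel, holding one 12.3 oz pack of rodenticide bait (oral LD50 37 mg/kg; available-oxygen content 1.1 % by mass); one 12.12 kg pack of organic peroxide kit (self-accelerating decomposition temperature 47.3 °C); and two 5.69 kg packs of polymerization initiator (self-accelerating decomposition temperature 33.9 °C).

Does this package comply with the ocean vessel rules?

With oral LD50 37 mg/kg (≤ 100 mg/kg), the rodenticide bait falls in Category TX.
Organic peroxide kit: self-accelerating decomposition temperature 47.3 °C ≤ 60 °C → Category SR (Self-Reactive).
With self-accelerating decomposition temperature 33.9 °C (≤ 60 °C), the polymerization initiator falls in Category SR.
Category SR net quantity: 12.12 kg + (two 5.69 kg packs = 11.38 kg) = 23.5 kg.
23.5 kg is within the ocean vessel limit of 25 kg for Category SR.
Category TX quantity: one 12.3 oz pack = 349.32 g.
349.32 g ≤ 500 g (ocean vessel limit, Category TX) — within limit.
The segregation rule (Category OX with Category FG) does not apply to Category SR with Category TX.
Every hazard category is within its ocean vessel limit and no segregation rule is violated.

Yes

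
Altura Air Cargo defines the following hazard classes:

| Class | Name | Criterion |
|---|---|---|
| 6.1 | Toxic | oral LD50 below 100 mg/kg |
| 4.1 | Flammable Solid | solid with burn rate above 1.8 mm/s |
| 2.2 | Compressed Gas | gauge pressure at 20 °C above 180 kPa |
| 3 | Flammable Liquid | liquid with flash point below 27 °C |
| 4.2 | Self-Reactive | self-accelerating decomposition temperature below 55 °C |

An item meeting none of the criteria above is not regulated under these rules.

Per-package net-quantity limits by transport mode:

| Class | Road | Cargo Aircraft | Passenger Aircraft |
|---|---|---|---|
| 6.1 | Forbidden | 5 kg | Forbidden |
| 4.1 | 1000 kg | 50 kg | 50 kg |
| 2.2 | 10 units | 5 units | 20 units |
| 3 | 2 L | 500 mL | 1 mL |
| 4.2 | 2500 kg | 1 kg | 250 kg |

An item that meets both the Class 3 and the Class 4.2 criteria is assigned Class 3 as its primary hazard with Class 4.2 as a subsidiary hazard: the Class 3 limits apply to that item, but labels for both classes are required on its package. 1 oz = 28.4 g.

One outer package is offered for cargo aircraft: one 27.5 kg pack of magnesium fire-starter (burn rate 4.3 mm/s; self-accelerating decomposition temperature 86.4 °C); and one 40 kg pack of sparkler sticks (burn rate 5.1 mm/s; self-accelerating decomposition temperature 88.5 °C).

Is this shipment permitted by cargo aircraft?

No

Magnesium fire-starter: burn rate 4.3 mm/s > 1.8 mm/s → Class 4.1 (Flammable Solid).
Burn rate 5.1 mm/s meets the Class 4.1 criterion (Flammable Solid), so the sparkler sticks are Class 4.1.
Total Class 4.1: 27.5 kg + 40 kg = 67.5 kg.
67.5 kg > 50 kg (cargo aircraft limit, Class 4.1) — over the limit.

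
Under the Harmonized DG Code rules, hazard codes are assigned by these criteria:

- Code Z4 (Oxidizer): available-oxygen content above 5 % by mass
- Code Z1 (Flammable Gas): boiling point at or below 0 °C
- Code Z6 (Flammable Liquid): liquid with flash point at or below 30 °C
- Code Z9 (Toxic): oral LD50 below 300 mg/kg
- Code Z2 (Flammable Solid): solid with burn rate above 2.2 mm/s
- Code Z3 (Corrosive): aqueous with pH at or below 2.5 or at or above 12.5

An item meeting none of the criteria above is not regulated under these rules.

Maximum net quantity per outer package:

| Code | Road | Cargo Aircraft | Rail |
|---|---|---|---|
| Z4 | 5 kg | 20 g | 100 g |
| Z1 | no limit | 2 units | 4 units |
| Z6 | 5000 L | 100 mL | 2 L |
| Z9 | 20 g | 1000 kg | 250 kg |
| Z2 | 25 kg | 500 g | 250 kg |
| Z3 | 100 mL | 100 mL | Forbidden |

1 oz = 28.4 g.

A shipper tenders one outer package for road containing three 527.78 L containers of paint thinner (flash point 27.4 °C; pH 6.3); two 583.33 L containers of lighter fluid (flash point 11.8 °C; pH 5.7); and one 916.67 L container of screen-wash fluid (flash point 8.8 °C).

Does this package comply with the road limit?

The paint thinner has flash point 27.4 °C, which is ≤ 30 °C, so it is Code Z6 (Flammable Liquid).
Lighter fluid: flash point 11.8 °C ≤ 30 °C → Code Z6 (Flammable Liquid).
With flash point 8.8 °C (≤ 30 °C), the screen-wash fluid falls in Code Z6.
Code Z6 net quantity: (three 527.78 L containers = 1583.34 L) + (two 583.33 L containers = 1166.66 L) + 916.67 L = 3666.67 L.
That is within the Code Z6 road limit of 5000 L.

Yes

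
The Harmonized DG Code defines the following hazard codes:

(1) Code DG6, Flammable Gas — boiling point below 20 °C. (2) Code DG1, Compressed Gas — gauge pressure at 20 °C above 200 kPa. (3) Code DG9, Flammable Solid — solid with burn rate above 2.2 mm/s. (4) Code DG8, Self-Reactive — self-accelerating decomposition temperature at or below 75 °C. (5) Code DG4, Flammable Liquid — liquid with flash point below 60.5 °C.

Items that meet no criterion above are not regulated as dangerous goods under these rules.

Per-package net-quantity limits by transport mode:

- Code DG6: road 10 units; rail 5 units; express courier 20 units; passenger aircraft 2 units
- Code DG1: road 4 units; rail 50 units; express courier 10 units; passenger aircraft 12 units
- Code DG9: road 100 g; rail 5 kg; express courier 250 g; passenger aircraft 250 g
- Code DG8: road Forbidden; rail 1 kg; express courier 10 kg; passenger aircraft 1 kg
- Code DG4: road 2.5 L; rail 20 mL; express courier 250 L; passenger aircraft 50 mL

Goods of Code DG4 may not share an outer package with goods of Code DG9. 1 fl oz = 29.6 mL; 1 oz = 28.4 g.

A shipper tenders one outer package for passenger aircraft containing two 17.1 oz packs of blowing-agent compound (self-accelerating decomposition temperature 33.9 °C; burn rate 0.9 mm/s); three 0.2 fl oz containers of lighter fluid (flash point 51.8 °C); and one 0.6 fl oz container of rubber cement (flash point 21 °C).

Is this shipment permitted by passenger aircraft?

Yes

Self-accelerating decomposition temperature 33.9 °C meets the Code DG8 criterion (Self-Reactive), so the blowing-agent compound is Code DG8.
Lighter fluid: flash point 51.8 °C < 60.5 °C → Code DG4 (Flammable Liquid).
The rubber cement has flash point 21 °C, which is < 60.5 °C, so it is Code DG4 (Flammable Liquid).
Code DG4 net quantity: (three 0.2 fl oz containers = 17.76 mL) + (one 0.6 fl oz container = 17.76 mL) = 35.52 mL.
That is within the Code DG4 passenger aircraft limit of 50 mL.
Code DG8 quantity: two 17.1 oz packs = 971.28 g.
971.28 g ≤ 1 kg (passenger aircraft limit, Code DG8) — within limit.
The segregation rule (Code DG4 with Code DG9) does not apply to Code DG4 with Code DG8.
Every hazard code is within its passenger aircraft limit and no segregation rule is violated.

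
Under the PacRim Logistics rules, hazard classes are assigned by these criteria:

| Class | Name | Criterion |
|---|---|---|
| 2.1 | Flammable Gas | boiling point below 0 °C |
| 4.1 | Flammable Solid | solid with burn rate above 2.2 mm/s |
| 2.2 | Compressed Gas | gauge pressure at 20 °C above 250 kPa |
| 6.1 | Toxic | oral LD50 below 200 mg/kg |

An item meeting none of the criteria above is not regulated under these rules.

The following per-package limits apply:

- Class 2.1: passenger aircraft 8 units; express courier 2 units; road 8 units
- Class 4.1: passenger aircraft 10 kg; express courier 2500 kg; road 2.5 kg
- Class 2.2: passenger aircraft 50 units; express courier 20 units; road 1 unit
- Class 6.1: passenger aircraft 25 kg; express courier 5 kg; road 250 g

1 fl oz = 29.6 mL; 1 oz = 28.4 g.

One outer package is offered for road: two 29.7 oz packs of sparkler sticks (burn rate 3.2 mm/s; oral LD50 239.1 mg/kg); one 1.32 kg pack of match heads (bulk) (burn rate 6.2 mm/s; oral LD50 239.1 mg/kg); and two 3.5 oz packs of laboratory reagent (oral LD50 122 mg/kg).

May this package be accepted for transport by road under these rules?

With burn rate 3.2 mm/s (> 2.2 mm/s), the sparkler sticks fall in Class 4.1.
Burn rate 6.2 mm/s meets the Class 4.1 criterion (Flammable Solid), so the match heads (bulk) are Class 4.1.
The laboratory reagent has oral LD50 122 mg/kg, which is < 200 mg/kg, so it is Class 6.1 (Toxic).
Class 4.1 net quantity: (two 29.7 oz packs = 1686.96 g) + 1.32 kg = 3006.96 g.
3006.96 g exceeds the road limit of 2.5 kg for Class 4.1.
Class 6.1 quantity: two 3.5 oz packs = 198.8 g.
198.8 g ≤ 250 g (road limit, Class 6.1) — within limit.

No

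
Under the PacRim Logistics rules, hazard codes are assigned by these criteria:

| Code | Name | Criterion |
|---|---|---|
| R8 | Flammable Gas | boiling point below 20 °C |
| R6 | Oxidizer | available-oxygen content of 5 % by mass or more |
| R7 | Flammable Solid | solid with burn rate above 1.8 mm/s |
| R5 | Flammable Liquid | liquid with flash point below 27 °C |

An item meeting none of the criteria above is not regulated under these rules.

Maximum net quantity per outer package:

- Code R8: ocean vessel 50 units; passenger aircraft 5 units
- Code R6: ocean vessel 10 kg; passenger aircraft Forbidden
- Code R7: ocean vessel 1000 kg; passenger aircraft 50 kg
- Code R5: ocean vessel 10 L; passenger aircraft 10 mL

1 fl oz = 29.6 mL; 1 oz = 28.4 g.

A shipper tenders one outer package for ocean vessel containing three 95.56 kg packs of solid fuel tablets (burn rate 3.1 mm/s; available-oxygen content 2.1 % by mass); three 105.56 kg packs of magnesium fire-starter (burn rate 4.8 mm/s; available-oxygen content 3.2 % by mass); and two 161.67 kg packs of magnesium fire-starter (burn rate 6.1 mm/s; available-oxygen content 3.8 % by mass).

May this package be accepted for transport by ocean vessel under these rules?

With burn rate 3.1 mm/s (> 1.8 mm/s), the solid fuel tablets fall in Code R7.
Magnesium fire-starter: burn rate 4.8 mm/s > 1.8 mm/s → Code R7 (Flammable Solid).
The magnesium fire-starter has burn rate 6.1 mm/s, which is > 1.8 mm/s, so it is Code R7 (Flammable Solid).
Code R7 net quantity: (three 95.56 kg packs = 286.68 kg) + (three 105.56 kg packs = 316.68 kg) + (two 161.67 kg packs = 323.34 kg) = 926.7 kg.
926.7 kg is within the ocean vessel limit of 1000 kg for Code R7.

Yes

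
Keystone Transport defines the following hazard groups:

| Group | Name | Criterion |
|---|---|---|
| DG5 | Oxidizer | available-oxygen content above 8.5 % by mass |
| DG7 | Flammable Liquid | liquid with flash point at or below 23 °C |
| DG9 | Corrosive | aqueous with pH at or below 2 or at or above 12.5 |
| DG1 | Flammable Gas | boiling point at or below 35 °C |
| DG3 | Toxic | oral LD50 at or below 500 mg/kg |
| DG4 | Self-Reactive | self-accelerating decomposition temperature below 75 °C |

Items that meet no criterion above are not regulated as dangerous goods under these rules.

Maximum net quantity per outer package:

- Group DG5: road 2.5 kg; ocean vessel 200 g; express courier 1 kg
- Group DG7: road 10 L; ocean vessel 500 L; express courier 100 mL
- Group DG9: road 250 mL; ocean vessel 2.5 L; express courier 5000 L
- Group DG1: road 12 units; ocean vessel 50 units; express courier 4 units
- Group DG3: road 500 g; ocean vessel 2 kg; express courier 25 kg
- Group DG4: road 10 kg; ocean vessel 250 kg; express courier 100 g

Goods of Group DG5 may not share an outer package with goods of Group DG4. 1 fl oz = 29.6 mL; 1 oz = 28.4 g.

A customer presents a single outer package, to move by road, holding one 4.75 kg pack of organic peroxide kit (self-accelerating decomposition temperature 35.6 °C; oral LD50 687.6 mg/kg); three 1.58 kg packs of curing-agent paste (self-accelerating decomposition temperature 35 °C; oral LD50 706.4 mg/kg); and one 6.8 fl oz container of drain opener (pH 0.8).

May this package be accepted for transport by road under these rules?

Organic peroxide kit: self-accelerating decomposition temperature 35.6 °C < 75 °C → Group DG4 (Self-Reactive).
The curing-agent paste has self-accelerating decomposition temperature 35 °C, which is < 75 °C, so it is Group DG4 (Self-Reactive).
With pH 0.8 (≤ 2), the drain opener falls in Group DG9.
Group DG4 net quantity: 4.75 kg + (three 1.58 kg packs = 4.74 kg) = 9.49 kg.
9.49 kg is within the road limit of 10 kg for Group DG4.
Group DG9 quantity: one 6.8 fl oz container = 201.28 mL.
That is within the Group DG9 road limit of 250 mL.
The segregation rule (Group DG5 with Group DG4) does not apply to Group DG4 with Group DG9.
Every hazard group is within its road limit and no segregation rule is violated.

Yes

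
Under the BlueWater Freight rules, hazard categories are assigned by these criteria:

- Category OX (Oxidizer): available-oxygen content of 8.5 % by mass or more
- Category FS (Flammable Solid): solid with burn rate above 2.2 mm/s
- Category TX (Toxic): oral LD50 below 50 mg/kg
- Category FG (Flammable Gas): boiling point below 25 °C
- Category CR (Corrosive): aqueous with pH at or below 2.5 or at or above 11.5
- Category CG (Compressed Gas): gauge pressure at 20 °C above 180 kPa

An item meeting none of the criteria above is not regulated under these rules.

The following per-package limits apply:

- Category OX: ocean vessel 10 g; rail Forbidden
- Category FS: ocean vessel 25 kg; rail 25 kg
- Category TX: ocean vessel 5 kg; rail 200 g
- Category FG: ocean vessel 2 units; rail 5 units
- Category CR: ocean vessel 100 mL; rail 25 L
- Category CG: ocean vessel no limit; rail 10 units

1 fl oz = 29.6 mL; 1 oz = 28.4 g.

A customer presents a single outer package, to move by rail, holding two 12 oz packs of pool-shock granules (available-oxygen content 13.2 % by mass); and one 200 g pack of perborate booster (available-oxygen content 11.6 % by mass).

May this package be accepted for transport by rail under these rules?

The pool-shock granules have available-oxygen content 13.2 % by mass, which is ≥ 8.5 % by mass, so they are Category OX (Oxidizer).
Perborate booster: available-oxygen content 11.6 % by mass ≥ 8.5 % by mass → Category OX (Oxidizer).
Total Category OX: (two 12 oz packs = 681.6 g) + 200 g = 881.6 g.
Category OX is Forbidden by rail.

No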